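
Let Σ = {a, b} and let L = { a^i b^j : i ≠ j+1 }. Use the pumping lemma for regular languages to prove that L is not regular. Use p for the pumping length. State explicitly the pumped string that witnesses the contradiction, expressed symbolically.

Assume L is regular. Let p be the pumping length given by the pumping lemma.
Choose w = a^p b^{p+p!-1}. Since p ≠ (p+p!-1)+1 = p+p!, w ∈ L; and |w| ≥ p.
The pumping lemma gives a decomposition w = xyz where |xy| ≤ p and |y| > 0.
Since the first p symbols of w are all a's and |xy| ≤ p, y lies entirely in the leading a-block: y = a^k for some k with 1 ≤ k ≤ p.
Since 1 ≤ k ≤ p, k divides p!; set t = 1 + p!/k. Then xy^t z has p + (p!/k)·k = p + p! copies of a. Now the a-count is p+p! and (b-count)+1 = (p+p!-1)+1 = p+p!, so i ≠ j+1 fails. So xy^t z = a^{p+p!} b^{p+p!-1} ∉ L.
This contradicts the pumping lemma, so L is not regular.

a^{p+p!} b^{p+p!-1}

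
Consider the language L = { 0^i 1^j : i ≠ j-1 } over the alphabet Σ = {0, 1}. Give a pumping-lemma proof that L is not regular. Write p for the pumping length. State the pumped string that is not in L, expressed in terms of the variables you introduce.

0^{p+p!} 1^{p+p!+1}

Suppose for contradiction that L is regular, and let p be the pumping length.
Choose w = 0^p 1^{p+p!+1}. Since p ≠ (p+p!+1)-1 = p+p!, w ∈ L; and |w| ≥ p.
By the pumping lemma, w = xyz with |xy| ≤ p and |y| ≥ 1.
The first p characters of w are 0's, so xy (and hence y) consists only of 0's. Write y = 0^k, 1 ≤ k ≤ p.
Since 1 ≤ k ≤ p, k divides p!; set t = 1 + p!/k. Then xy^t z has p + (p!/k)·k = p + p! copies of 0. Now the 0-count is p+p! and (1-count)-1 = (p+p!+1)-1 = p+p!, so i ≠ j-1 fails. So xy^t z = 0^{p+p!} 1^{p+p!+1} ∉ L.
Contradiction. Therefore L is not regular.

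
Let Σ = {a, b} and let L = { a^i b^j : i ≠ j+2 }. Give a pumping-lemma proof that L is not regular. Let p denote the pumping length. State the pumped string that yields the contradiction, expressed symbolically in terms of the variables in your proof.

a^{p+p!} b^{p+p!-2}

Assume L is regular; let p be its pumping constant.
Choose w = a^p b^{p+p!-2}. Since p ≠ (p+p!-2)+2 = p+p!, w ∈ L; and |w| ≥ p.
Write w = xyz as guaranteed by the lemma, with |xy| ≤ p and |y| > 0.
Since the first p symbols of w are all a's and |xy| ≤ p, y lies entirely in the leading a-block: y = a^k for some k with 1 ≤ k ≤ p.
Since 1 ≤ k ≤ p, k divides p!; set t = 1 + p!/k. Then xy^t z has p + (p!/k)·k = p + p! copies of a. Now the a-count is p+p! and (b-count)+2 = (p+p!-2)+2 = p+p!, so i ≠ j+2 fails. So xy^t z = a^{p+p!} b^{p+p!-2} ∉ L.
This contradicts the pumping lemma, so L is not regular.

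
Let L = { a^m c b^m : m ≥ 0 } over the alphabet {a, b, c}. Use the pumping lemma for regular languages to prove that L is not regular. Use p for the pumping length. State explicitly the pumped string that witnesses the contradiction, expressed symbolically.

a^{p+k} c b^p

Assume L is regular; let p be its pumping constant.
Take w = a^p c b^p ∈ L with |w| = 2p+1 ≥ p.
Write w = xyz as guaranteed by the lemma, with |xy| ≤ p and |y| > 0.
The first p characters of w are a's, so xy (and hence y) consists only of a's. Write y = a^k, 1 ≤ k ≤ p.
Pump with i = 2: xy^2z = a^{p+k} c b^p, which would require p+k = p. But k ≥ 1, so xy^2z ∉ L.
This is a contradiction; hence L is not regular.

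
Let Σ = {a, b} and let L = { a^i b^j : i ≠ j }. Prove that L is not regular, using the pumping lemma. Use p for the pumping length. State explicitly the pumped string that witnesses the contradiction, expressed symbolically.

Toward a contradiction, assume L is regular with pumping length p.
Choose w = a^p b^{p+p!}. Since p ≠ p+p!, w ∈ L; and |w| ≥ p.
The pumping lemma gives a decomposition w = xyz where |xy| ≤ p and |y| > 0.
Because |xy| ≤ p and w begins with p copies of a, we have y = a^k with 1 ≤ k ≤ p.
Since 1 ≤ k ≤ p, k divides p!; set t = 1 + p!/k. Then xy^t z has p + (p!/k)·k = p + p! copies of a. Now the a-count equals the b-count, so i ≠ j fails. So xy^t z = a^{p+p!} b^{p+p!} ∉ L.
This is a contradiction; hence L is not regular.

a^{p+p!} b^{p+p!}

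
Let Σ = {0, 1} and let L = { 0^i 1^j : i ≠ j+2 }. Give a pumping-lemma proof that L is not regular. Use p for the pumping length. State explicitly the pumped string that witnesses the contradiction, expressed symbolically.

0^{p+p!} 1^{p+p!-2}

Toward a contradiction, assume L is regular with pumping length p.
Choose w = 0^p 1^{p+p!-2}. Since p ≠ (p+p!-2)+2 = p+p!, w ∈ L; and |w| ≥ p.
The pumping lemma gives a decomposition w = xyz where |xy| ≤ p and y is nonempty.
Because |xy| ≤ p and w begins with p copies of 0, we have y = 0^k with 1 ≤ k ≤ p.
Since 1 ≤ k ≤ p, k divides p!; set t = 1 + p!/k. Then xy^t z has p + (p!/k)·k = p + p! copies of 0. Now the 0-count is p+p! and (1-count)+2 = (p+p!-2)+2 = p+p!, so i ≠ j+2 fails. So xy^t z = 0^{p+p!} 1^{p+p!-2} ∉ L.
This contradicts the pumping lemma, so L is not regular.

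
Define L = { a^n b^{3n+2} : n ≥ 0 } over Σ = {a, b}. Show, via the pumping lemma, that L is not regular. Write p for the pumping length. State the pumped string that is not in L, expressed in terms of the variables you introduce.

a^{p+k} b^{3p+2}

Suppose for contradiction that L is regular, and let p be the pumping length.
Take w = a^p b^{3p+2}. Then w ∈ L and |w| = 4p+2 ≥ p.
By the pumping lemma, w = xyz with |xy| ≤ p and |y| ≥ 1.
The first p characters of w are a's, so xy (and hence y) consists only of a's. Write y = a^k, 1 ≤ k ≤ p.
Pump with i = 2: xy^2z = a^{p+k} b^{3p+2}. For this to lie in L we would need 3p+2 = 3(p+k)+2, which forces k = 0. But k ≥ 1, so xy^2z ∉ L.
Contradiction. Therefore L is not regular.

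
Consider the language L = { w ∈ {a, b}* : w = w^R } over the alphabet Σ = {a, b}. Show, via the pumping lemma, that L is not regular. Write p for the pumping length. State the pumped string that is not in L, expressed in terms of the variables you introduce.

a^{p+k} b a^p

Assume L is regular; let p be its pumping constant.
Take w = a^p b a^p, a palindrome of length 2p+1 ≥ p.
The pumping lemma gives a decomposition w = xyz where |xy| ≤ p and |y| > 0.
The first p characters of w are a's, so xy (and hence y) consists only of a's. Write y = a^k, 1 ≤ k ≤ p.
Pump with i = 2: xy^2z = a^{p+k} b a^p. Its reverse is a^p b a^{p+k}, which differs from xy^2z since k ≥ 1. So xy^2z is not a palindrome and xy^2z ∉ L.
Contradiction. Therefore L is not regular.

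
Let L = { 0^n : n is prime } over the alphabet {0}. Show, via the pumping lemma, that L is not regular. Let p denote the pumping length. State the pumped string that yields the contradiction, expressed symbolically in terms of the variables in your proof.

0^{q(1+k)}

Assume L is regular; let p be its pumping constant.
Let q be a prime with q ≥ p+2 (infinitely many primes exist), and take w = 0^q ∈ L with |w| = q ≥ p.
Write w = xyz as guaranteed by the lemma, with |xy| ≤ p and y is nonempty.
Then y = 0^k for some k with 1 ≤ k ≤ p.
Since 1 ≤ k ≤ p, |xz| = q-k. Pump with i = q+1: |xy^{q+1}z| = (q-k)+(q+1)k = q+qk = q(1+k), which is composite (both factors ≥ 2). So xy^{q+1}z = 0^{q(1+k)} ∉ L.
This contradicts the pumping lemma, so L is not regular.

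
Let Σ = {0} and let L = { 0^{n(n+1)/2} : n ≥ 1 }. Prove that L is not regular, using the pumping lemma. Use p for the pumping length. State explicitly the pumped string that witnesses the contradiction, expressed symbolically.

Suppose for contradiction that L is regular, and let p be the pumping length.
Take w = 0^{p(p+1)/2} ∈ L with |w| = p(p+1)/2 ≥ p.
Write w = xyz as guaranteed by the lemma, with |xy| ≤ p and |y| ≥ 1.
Then y = 0^k for some k with 1 ≤ k ≤ p.
Pump with i = 2: xy^2z = 0^{p(p+1)/2+k}. Since 1 ≤ k ≤ p, p(p+1)/2 < p(p+1)/2+k ≤ p(p+1)/2+p < (p+1)(p+2)/2, so p(p+1)/2+k is strictly between consecutive triangular numbers. So xy^2z ∉ L.
This is a contradiction; hence L is not regular.

0^{p(p+1)/2+k}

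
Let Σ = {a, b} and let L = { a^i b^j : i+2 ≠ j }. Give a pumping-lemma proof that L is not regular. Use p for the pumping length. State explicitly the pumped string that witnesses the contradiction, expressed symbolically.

a^{p+p!} b^{p+p!+2}

Toward a contradiction, assume L is regular with pumping length p.
Choose w = a^p b^{p+p!+2}. Since p ≠ (p+p!+2)-2 = p+p!, w ∈ L; and |w| ≥ p.
The pumping lemma gives a decomposition w = xyz where |xy| ≤ p and |y| ≥ 1.
Because |xy| ≤ p and w begins with p copies of a, we have y = a^k with 1 ≤ k ≤ p.
Since 1 ≤ k ≤ p, k divides p!; set t = 1 + p!/k. Then xy^t z has p + (p!/k)·k = p + p! copies of a. Now the a-count is p+p! and (b-count)-2 = (p+p!+2)-2 = p+p!, so i+2 ≠ j fails. So xy^t z = a^{p+p!} b^{p+p!+2} ∉ L.
This contradicts the pumping lemma, so L is not regular.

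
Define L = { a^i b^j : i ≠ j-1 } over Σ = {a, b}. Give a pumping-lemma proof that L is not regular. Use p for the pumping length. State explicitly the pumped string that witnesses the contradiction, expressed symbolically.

Assume L is regular; let p be its pumping constant.
Choose w = a^p b^{p+p!+1}. Since p ≠ (p+p!+1)-1 = p+p!, w ∈ L; and |w| ≥ p.
The pumping lemma gives a decomposition w = xyz where |xy| ≤ p and |y| > 0.
The first p characters of w are a's, so xy (and hence y) consists only of a's. Write y = a^k, 1 ≤ k ≤ p.
Since 1 ≤ k ≤ p, k divides p!; set t = 1 + p!/k. Then xy^t z has p + (p!/k)·k = p + p! copies of a. Now the a-count is p+p! and (b-count)-1 = (p+p!+1)-1 = p+p!, so i ≠ j-1 fails. So xy^t z = a^{p+p!} b^{p+p!+1} ∉ L.
This contradicts the pumping lemma, so L is not regular.

a^{p+p!} b^{p+p!+1}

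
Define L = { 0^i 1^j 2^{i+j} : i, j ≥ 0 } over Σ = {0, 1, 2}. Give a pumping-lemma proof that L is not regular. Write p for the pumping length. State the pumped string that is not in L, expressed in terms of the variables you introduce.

Assume L is regular. Let p be the pumping length given by the pumping lemma.
Take w = 0^p 1^p 2^{2p} ∈ L (with i=j=p, i+j=2p), |w| = 4p ≥ p.
By the pumping lemma, w = xyz with |xy| ≤ p and |y| ≥ 1.
The first p characters of w are 0's, so xy (and hence y) consists only of 0's. Write y = 0^k, 1 ≤ k ≤ p.
Consider xy^2z = 0^{p+k} 1^p 2^{2p}. Now the 0- and 1-counts sum to 2p+k, but the 2-count is 2p ≠ 2p+k. So xy^2z ∉ L.
This is a contradiction; hence L is not regular.

0^{p+k} 1^p 2^{2p}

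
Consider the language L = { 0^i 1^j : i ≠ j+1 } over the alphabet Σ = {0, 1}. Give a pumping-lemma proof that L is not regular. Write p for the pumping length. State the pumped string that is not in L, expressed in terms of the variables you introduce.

Suppose for contradiction that L is regular, and let p be the pumping length.
Choose w = 0^p 1^{p+p!-1}. Since p ≠ (p+p!-1)+1 = p+p!, w ∈ L; and |w| ≥ p.
Write w = xyz as guaranteed by the lemma, with |xy| ≤ p and |y| ≥ 1.
The first p characters of w are 0's, so xy (and hence y) consists only of 0's. Write y = 0^k, 1 ≤ k ≤ p.
Since 1 ≤ k ≤ p, k divides p!; set t = 1 + p!/k. Then xy^t z has p + (p!/k)·k = p + p! copies of 0. Now the 0-count is p+p! and (1-count)+1 = (p+p!-1)+1 = p+p!, so i ≠ j+1 fails. So xy^t z = 0^{p+p!} 1^{p+p!-1} ∉ L.
Contradiction. Therefore L is not regular.

0^{p+p!} 1^{p+p!-1}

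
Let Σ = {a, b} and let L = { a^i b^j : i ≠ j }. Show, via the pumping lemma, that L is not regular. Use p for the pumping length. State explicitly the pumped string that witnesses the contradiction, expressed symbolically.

a^{p+p!} b^{p+p!}

Suppose for contradiction that L is regular, and let p be the pumping length.
Choose w = a^p b^{p+p!}. Since p ≠ p+p!, w ∈ L; and |w| ≥ p.
The pumping lemma gives a decomposition w = xyz where |xy| ≤ p and |y| ≥ 1.
Since the first p symbols of w are all a's and |xy| ≤ p, y lies entirely in the leading a-block: y = a^k for some k with 1 ≤ k ≤ p.
Since 1 ≤ k ≤ p, k divides p!; set t = 1 + p!/k. Then xy^t z has p + (p!/k)·k = p + p! copies of a. Now the a-count equals the b-count, so i ≠ j fails. So xy^t z = a^{p+p!} b^{p+p!} ∉ L.
This is a contradiction; hence L is not regular.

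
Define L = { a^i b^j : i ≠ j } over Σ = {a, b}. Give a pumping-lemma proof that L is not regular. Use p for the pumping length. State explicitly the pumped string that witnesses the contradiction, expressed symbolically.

a^{p+p!} b^{p+p!}

Assume L is regular. Let p be the pumping length given by the pumping lemma.
Choose w = a^p b^{p+p!}. Since p ≠ p+p!, w ∈ L; and |w| ≥ p.
The pumping lemma gives a decomposition w = xyz where |xy| ≤ p and y is nonempty.
Since the first p symbols of w are all a's and |xy| ≤ p, y lies entirely in the leading a-block: y = a^k for some k with 1 ≤ k ≤ p.
Since 1 ≤ k ≤ p, k divides p!; set t = 1 + p!/k. Then xy^t z has p + (p!/k)·k = p + p! copies of a. Now the a-count equals the b-count, so i ≠ j fails. So xy^t z = a^{p+p!} b^{p+p!} ∉ L.
This is a contradiction; hence L is not regular.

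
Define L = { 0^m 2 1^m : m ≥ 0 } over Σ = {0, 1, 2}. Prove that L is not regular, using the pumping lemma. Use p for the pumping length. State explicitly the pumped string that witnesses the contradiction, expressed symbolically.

0^{p+k} 2 1^p

Assume L is regular; let p be its pumping constant.
Take w = 0^p 2 1^p ∈ L with |w| = 2p+1 ≥ p.
Write w = xyz as guaranteed by the lemma, with |xy| ≤ p and |y| > 0.
The first p characters of w are 0's, so xy (and hence y) consists only of 0's. Write y = 0^k, 1 ≤ k ≤ p.
Pump with i = 2: xy^2z = 0^{p+k} 2 1^p, which would require p+k = p. But k ≥ 1, so xy^2z ∉ L.
This is a contradiction; hence L is not regular.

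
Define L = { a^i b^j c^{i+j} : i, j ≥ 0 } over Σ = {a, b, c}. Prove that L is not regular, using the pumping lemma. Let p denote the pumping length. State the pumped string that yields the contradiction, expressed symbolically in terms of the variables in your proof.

Suppose for contradiction that L is regular, and let p be the pumping length.
Take w = a^p b^p c^{2p} ∈ L (with i=j=p, i+j=2p), |w| = 4p ≥ p.
Write w = xyz as guaranteed by the lemma, with |xy| ≤ p and |y| ≥ 1.
Since the first p symbols of w are all a's and |xy| ≤ p, y lies entirely in the leading a-block: y = a^k for some k with 1 ≤ k ≤ p.
Consider xy^2z = a^{p+k} b^p c^{2p}. Now the a- and b-counts sum to 2p+k, but the c-count is 2p ≠ 2p+k. So xy^2z ∉ L.
Contradiction. Therefore L is not regular.

a^{p+k} b^p c^{2p}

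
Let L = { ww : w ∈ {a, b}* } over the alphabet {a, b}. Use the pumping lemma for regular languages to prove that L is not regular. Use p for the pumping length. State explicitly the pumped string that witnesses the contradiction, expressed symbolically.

a^{p+k} b^p a^p b^p

Toward a contradiction, assume L is regular with pumping length p.
Take w = a^p b^p a^p b^p = uu where u = a^pb^p; then w ∈ L and |w| = 4p ≥ p.
By the pumping lemma, w = xyz with |xy| ≤ p and |y| ≥ 1.
The first p characters of w are a's, so xy (and hence y) consists only of a's. Write y = a^k, 1 ≤ k ≤ p.
Pump with i = 2: xy^2z = a^{p+k} b^p a^p b^p, of length 4p+k. Suppose this equals vv. The string starts with a and ends with b, so v does too; thus the boundary between the two copies of v is a b→a transition. There is exactly one such transition, at position 2p+k, so |v| = 2p+k and |vv| = 4p+2k ≠ 4p+k since k ≥ 1. So xy^2z ∉ L.
This contradicts the pumping lemma, so L is not regular.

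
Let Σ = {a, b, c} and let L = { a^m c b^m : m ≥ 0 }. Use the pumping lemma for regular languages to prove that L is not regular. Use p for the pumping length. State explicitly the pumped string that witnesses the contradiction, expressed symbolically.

Assume L is regular; let p be its pumping constant.
Take w = a^p c b^p ∈ L with |w| = 2p+1 ≥ p.
By the pumping lemma, w = xyz with |xy| ≤ p and y is nonempty.
The first p characters of w are a's, so xy (and hence y) consists only of a's. Write y = a^k, 1 ≤ k ≤ p.
Pump with i = 2: xy^2z = a^{p+k} c b^p, which would require p+k = p. But k ≥ 1, so xy^2z ∉ L.
Contradiction. Therefore L is not regular.

a^{p+k} c b^p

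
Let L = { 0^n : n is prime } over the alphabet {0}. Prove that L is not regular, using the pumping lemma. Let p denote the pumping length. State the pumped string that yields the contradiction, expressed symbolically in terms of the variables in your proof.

Assume L is regular. Let p be the pumping length given by the pumping lemma.
Let q be a prime with q ≥ p+2 (infinitely many primes exist), and take w = 0^q ∈ L with |w| = q ≥ p.
The pumping lemma gives a decomposition w = xyz where |xy| ≤ p and |y| ≥ 1.
Then y = 0^k for some k with 1 ≤ k ≤ p.
Since 1 ≤ k ≤ p, |xz| = q-k. Pump with i = q+1: |xy^{q+1}z| = (q-k)+(q+1)k = q+qk = q(1+k), which is composite (both factors ≥ 2). So xy^{q+1}z = 0^{q(1+k)} ∉ L.
Contradiction. Therefore L is not regular.

0^{q(1+k)}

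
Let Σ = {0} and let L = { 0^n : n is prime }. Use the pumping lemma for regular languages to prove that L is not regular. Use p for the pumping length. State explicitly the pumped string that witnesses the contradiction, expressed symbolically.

Assume L is regular; let p be its pumping constant.
Let q be a prime with q ≥ p+2 (infinitely many primes exist), and take w = 0^q ∈ L with |w| = q ≥ p.
The pumping lemma gives a decomposition w = xyz where |xy| ≤ p and |y| > 0.
Then y = 0^k for some k with 1 ≤ k ≤ p.
Since 1 ≤ k ≤ p, |xz| = q-k. Pump with i = q+1: |xy^{q+1}z| = (q-k)+(q+1)k = q+qk = q(1+k), which is composite (both factors ≥ 2). So xy^{q+1}z = 0^{q(1+k)} ∉ L.
This is a contradiction; hence L is not regular.

0^{q(1+k)}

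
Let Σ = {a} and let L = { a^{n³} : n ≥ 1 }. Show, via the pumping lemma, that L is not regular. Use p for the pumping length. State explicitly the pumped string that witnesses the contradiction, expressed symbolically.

Toward a contradiction, assume L is regular with pumping length p.
Take w = a^{p³} ∈ L with |w| = p³ ≥ p.
The pumping lemma gives a decomposition w = xyz where |xy| ≤ p and |y| ≥ 1.
Then y = a^k for some k with 1 ≤ k ≤ p.
Pump with i = 2: xy^2z = a^{p³+k}. Since 1 ≤ k ≤ p, p³ < p³+k ≤ p³+p < p³+3p²+3p+1 = (p+1)³, so p³+k is not a perfect cube. So xy^2z ∉ L.
This is a contradiction; hence L is not regular.

a^{p³+k}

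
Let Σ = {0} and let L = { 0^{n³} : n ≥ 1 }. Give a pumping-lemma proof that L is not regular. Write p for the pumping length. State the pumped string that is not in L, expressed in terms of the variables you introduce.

0^{p³+k}

Suppose for contradiction that L is regular, and let p be the pumping length.
Take w = 0^{p³} ∈ L with |w| = p³ ≥ p.
The pumping lemma gives a decomposition w = xyz where |xy| ≤ p and |y| ≥ 1.
Then y = 0^k for some k with 1 ≤ k ≤ p.
Pump with i = 2: xy^2z = 0^{p³+k}. Since 1 ≤ k ≤ p, p³ < p³+k ≤ p³+p < p³+3p²+3p+1 = (p+1)³, so p³+k is not a perfect cube. So xy^2z ∉ L.
This is a contradiction; hence L is not regular.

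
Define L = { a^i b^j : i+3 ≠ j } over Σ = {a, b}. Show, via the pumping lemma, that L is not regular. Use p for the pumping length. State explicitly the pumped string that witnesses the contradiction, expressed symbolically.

a^{p+p!} b^{p+p!+3}

Assume L is regular. Let p be the pumping length given by the pumping lemma.
Choose w = a^p b^{p+p!+3}. Since p ≠ (p+p!+3)-3 = p+p!, w ∈ L; and |w| ≥ p.
By the pumping lemma, w = xyz with |xy| ≤ p and |y| > 0.
Because |xy| ≤ p and w begins with p copies of a, we have y = a^k with 1 ≤ k ≤ p.
Since 1 ≤ k ≤ p, k divides p!; set t = 1 + p!/k. Then xy^t z has p + (p!/k)·k = p + p! copies of a. Now the a-count is p+p! and (b-count)-3 = (p+p!+3)-3 = p+p!, so i+3 ≠ j fails. So xy^t z = a^{p+p!} b^{p+p!+3} ∉ L.
This contradicts the pumping lemma, so L is not regular.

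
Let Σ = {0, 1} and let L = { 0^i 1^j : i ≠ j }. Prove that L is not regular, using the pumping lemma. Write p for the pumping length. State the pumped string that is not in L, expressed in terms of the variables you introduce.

Assume L is regular; let p be its pumping constant.
Choose w = 0^p 1^{p+p!}. Since p ≠ p+p!, w ∈ L; and |w| ≥ p.
By the pumping lemma, w = xyz with |xy| ≤ p and |y| > 0.
Because |xy| ≤ p and w begins with p copies of 0, we have y = 0^k with 1 ≤ k ≤ p.
Since 1 ≤ k ≤ p, k divides p!; set t = 1 + p!/k. Then xy^t z has p + (p!/k)·k = p + p! copies of 0. Now the 0-count equals the 1-count, so i ≠ j fails. So xy^t z = 0^{p+p!} 1^{p+p!} ∉ L.
Contradiction. Therefore L is not regular.

0^{p+p!} 1^{p+p!}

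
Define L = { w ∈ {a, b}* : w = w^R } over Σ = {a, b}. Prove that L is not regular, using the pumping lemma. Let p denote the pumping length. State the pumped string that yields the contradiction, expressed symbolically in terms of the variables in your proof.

a^{p+k} b a^p

Assume L is regular. Let p be the pumping length given by the pumping lemma.
Take w = a^p b a^p, a palindrome of length 2p+1 ≥ p.
The pumping lemma gives a decomposition w = xyz where |xy| ≤ p and y is nonempty.
Because |xy| ≤ p and w begins with p copies of a, we have y = a^k with 1 ≤ k ≤ p.
Pump with i = 2: xy^2z = a^{p+k} b a^p. Its reverse is a^p b a^{p+k}, which differs from xy^2z since k ≥ 1. So xy^2z is not a palindrome and xy^2z ∉ L.
This contradicts the pumping lemma, so L is not regular.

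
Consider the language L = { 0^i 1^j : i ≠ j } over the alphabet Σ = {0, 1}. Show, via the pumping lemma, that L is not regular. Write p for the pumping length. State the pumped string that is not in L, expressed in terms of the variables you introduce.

0^{p+p!} 1^{p+p!}

Suppose for contradiction that L is regular, and let p be the pumping length.
Choose w = 0^p 1^{p+p!}. Since p ≠ p+p!, w ∈ L; and |w| ≥ p.
Write w = xyz as guaranteed by the lemma, with |xy| ≤ p and |y| ≥ 1.
Because |xy| ≤ p and w begins with p copies of 0, we have y = 0^k with 1 ≤ k ≤ p.
Since 1 ≤ k ≤ p, k divides p!; set t = 1 + p!/k. Then xy^t z has p + (p!/k)·k = p + p! copies of 0. Now the 0-count equals the 1-count, so i ≠ j fails. So xy^t z = 0^{p+p!} 1^{p+p!} ∉ L.
Contradiction. Therefore L is not regular.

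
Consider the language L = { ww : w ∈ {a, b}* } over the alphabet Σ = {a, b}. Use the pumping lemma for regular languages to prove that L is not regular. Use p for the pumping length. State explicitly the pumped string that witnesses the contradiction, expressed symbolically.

Assume L is regular; let p be its pumping constant.
Take w = a^p b^p a^p b^p = uu where u = a^pb^p; then w ∈ L and |w| = 4p ≥ p.
Write w = xyz as guaranteed by the lemma, with |xy| ≤ p and y is nonempty.
The first p characters of w are a's, so xy (and hence y) consists only of a's. Write y = a^k, 1 ≤ k ≤ p.
Pump with i = 2: xy^2z = a^{p+k} b^p a^p b^p, of length 4p+k. Suppose this equals vv. The string starts with a and ends with b, so v does too; thus the boundary between the two copies of v is a b→a transition. There is exactly one such transition, at position 2p+k, so |v| = 2p+k and |vv| = 4p+2k ≠ 4p+k since k ≥ 1. So xy^2z ∉ L.
Contradiction. Therefore L is not regular.

a^{p+k} b^p a^p b^p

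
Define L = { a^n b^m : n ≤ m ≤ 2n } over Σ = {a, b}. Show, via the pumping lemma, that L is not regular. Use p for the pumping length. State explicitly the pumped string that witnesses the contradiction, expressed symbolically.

a^{p+k} b^p

Assume L is regular. Let p be the pumping length given by the pumping lemma.
Take w = a^p b^p ∈ L (since p ≤ p ≤ 2p), with |w| = 2p ≥ p.
By the pumping lemma, w = xyz with |xy| ≤ p and |y| > 0.
Because |xy| ≤ p and w begins with p copies of a, we have y = a^k with 1 ≤ k ≤ p.
Pump with i = 2: xy^2z = a^{p+k} b^p. Now n = p+k > p = m, so the condition n ≤ m fails. Thus xy^2z ∉ L.
Contradiction. Therefore L is not regular.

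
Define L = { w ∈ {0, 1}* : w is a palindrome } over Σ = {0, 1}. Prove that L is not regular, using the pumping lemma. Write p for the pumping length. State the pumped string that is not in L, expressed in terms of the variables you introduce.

Toward a contradiction, assume L is regular with pumping length p.
Take w = 0^p 1 0^p, a palindrome of length 2p+1 ≥ p.
By the pumping lemma, w = xyz with |xy| ≤ p and |y| > 0.
Since the first p symbols of w are all 0's and |xy| ≤ p, y lies entirely in the leading 0-block: y = 0^k for some k with 1 ≤ k ≤ p.
Pump with i = 2: xy^2z = 0^{p+k} 1 0^p. Its reverse is 0^p 1 0^{p+k}, which differs from xy^2z since k ≥ 1. So xy^2z is not a palindrome and xy^2z ∉ L.
This contradicts the pumping lemma, so L is not regular.

0^{p+k} 1 0^p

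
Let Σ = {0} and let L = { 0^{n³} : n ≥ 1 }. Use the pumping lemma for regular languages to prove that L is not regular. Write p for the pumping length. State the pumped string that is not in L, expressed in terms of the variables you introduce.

Suppose for contradiction that L is regular, and let p be the pumping length.
Take w = 0^{p³} ∈ L with |w| = p³ ≥ p.
The pumping lemma gives a decomposition w = xyz where |xy| ≤ p and |y| > 0.
Then y = 0^k for some k with 1 ≤ k ≤ p.
Pump with i = 2: xy^2z = 0^{p³+k}. Since 1 ≤ k ≤ p, p³ < p³+k ≤ p³+p < p³+3p²+3p+1 = (p+1)³, so p³+k is not a perfect cube. So xy^2z ∉ L.
This contradicts the pumping lemma, so L is not regular.

0^{p³+k}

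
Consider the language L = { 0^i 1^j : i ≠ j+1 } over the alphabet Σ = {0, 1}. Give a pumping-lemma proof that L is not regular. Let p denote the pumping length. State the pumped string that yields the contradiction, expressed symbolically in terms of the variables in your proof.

0^{p+p!} 1^{p+p!-1}

Toward a contradiction, assume L is regular with pumping length p.
Choose w = 0^p 1^{p+p!-1}. Since p ≠ (p+p!-1)+1 = p+p!, w ∈ L; and |w| ≥ p.
The pumping lemma gives a decomposition w = xyz where |xy| ≤ p and |y| > 0.
Because |xy| ≤ p and w begins with p copies of 0, we have y = 0^k with 1 ≤ k ≤ p.
Since 1 ≤ k ≤ p, k divides p!; set t = 1 + p!/k. Then xy^t z has p + (p!/k)·k = p + p! copies of 0. Now the 0-count is p+p! and (1-count)+1 = (p+p!-1)+1 = p+p!, so i ≠ j+1 fails. So xy^t z = 0^{p+p!} 1^{p+p!-1} ∉ L.
This is a contradiction; hence L is not regular.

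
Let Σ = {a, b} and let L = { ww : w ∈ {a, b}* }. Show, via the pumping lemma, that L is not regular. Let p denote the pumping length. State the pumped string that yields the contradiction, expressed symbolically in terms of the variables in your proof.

a^{p+k} b^p a^p b^p

Assume L is regular; let p be its pumping constant.
Take w = a^p b^p a^p b^p = uu where u = a^pb^p; then w ∈ L and |w| = 4p ≥ p.
The pumping lemma gives a decomposition w = xyz where |xy| ≤ p and y is nonempty.
Because |xy| ≤ p and w begins with p copies of a, we have y = a^k with 1 ≤ k ≤ p.
Pump with i = 2: xy^2z = a^{p+k} b^p a^p b^p, of length 4p+k. Suppose this equals vv. The string starts with a and ends with b, so v does too; thus the boundary between the two copies of v is a b→a transition. There is exactly one such transition, at position 2p+k, so |v| = 2p+k and |vv| = 4p+2k ≠ 4p+k since k ≥ 1. So xy^2z ∉ L.
This is a contradiction; hence L is not regular.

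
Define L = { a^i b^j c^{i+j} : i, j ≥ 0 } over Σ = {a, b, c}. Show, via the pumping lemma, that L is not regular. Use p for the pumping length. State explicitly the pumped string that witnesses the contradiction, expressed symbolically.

a^{p+k} b^p c^{2p}

Toward a contradiction, assume L is regular with pumping length p.
Take w = a^p b^p c^{2p} ∈ L (with i=j=p, i+j=2p), |w| = 4p ≥ p.
The pumping lemma gives a decomposition w = xyz where |xy| ≤ p and |y| > 0.
The first p characters of w are a's, so xy (and hence y) consists only of a's. Write y = a^k, 1 ≤ k ≤ p.
Consider xy^2z = a^{p+k} b^p c^{2p}. Now the a- and b-counts sum to 2p+k, but the c-count is 2p ≠ 2p+k. So xy^2z ∉ L.
Contradiction. Therefore L is not regular.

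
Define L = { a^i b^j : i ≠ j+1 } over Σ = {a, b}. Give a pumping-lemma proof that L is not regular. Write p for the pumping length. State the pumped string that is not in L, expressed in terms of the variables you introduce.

a^{p+p!} b^{p+p!-1}

Assume L is regular; let p be its pumping constant.
Choose w = a^p b^{p+p!-1}. Since p ≠ (p+p!-1)+1 = p+p!, w ∈ L; and |w| ≥ p.
By the pumping lemma, w = xyz with |xy| ≤ p and |y| ≥ 1.
Since the first p symbols of w are all a's and |xy| ≤ p, y lies entirely in the leading a-block: y = a^k for some k with 1 ≤ k ≤ p.
Since 1 ≤ k ≤ p, k divides p!; set t = 1 + p!/k. Then xy^t z has p + (p!/k)·k = p + p! copies of a. Now the a-count is p+p! and (b-count)+1 = (p+p!-1)+1 = p+p!, so i ≠ j+1 fails. So xy^t z = a^{p+p!} b^{p+p!-1} ∉ L.
This contradicts the pumping lemma, so L is not regular.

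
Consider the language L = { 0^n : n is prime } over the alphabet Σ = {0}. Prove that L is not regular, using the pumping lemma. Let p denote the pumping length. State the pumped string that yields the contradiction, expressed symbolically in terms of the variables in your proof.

Suppose for contradiction that L is regular, and let p be the pumping length.
Let q be a prime with q ≥ p+2 (infinitely many primes exist), and take w = 0^q ∈ L with |w| = q ≥ p.
By the pumping lemma, w = xyz with |xy| ≤ p and y is nonempty.
Then y = 0^k for some k with 1 ≤ k ≤ p.
Since 1 ≤ k ≤ p, |xz| = q-k. Pump with i = q+1: |xy^{q+1}z| = (q-k)+(q+1)k = q+qk = q(1+k), which is composite (both factors ≥ 2). So xy^{q+1}z = 0^{q(1+k)} ∉ L.
This contradicts the pumping lemma, so L is not regular.

0^{q(1+k)}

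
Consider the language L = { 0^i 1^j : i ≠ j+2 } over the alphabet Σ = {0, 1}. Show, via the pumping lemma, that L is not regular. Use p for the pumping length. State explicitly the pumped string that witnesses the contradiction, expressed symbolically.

Suppose for contradiction that L is regular, and let p be the pumping length.
Choose w = 0^p 1^{p+p!-2}. Since p ≠ (p+p!-2)+2 = p+p!, w ∈ L; and |w| ≥ p.
By the pumping lemma, w = xyz with |xy| ≤ p and |y| ≥ 1.
Since the first p symbols of w are all 0's and |xy| ≤ p, y lies entirely in the leading 0-block: y = 0^k for some k with 1 ≤ k ≤ p.
Since 1 ≤ k ≤ p, k divides p!; set t = 1 + p!/k. Then xy^t z has p + (p!/k)·k = p + p! copies of 0. Now the 0-count is p+p! and (1-count)+2 = (p+p!-2)+2 = p+p!, so i ≠ j+2 fails. So xy^t z = 0^{p+p!} 1^{p+p!-2} ∉ L.
Contradiction. Therefore L is not regular.

0^{p+p!} 1^{p+p!-2}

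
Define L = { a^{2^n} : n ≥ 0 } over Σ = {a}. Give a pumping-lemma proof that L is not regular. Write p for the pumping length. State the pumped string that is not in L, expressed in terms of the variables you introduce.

a^{2^p+k}

Toward a contradiction, assume L is regular with pumping length p.
Take w = a^{2^p} ∈ L with |w| = 2^p ≥ p.
Write w = xyz as guaranteed by the lemma, with |xy| ≤ p and |y| ≥ 1.
Then y = a^k for some k with 1 ≤ k ≤ p.
Pump with i = 2: xy^2z = a^{2^p+k}. Since 1 ≤ k ≤ p < 2^p, we have 2^p < 2^p+k < 2^{p+1}, so 2^p+k is not a power of 2. So xy^2z ∉ L.
Contradiction. Therefore L is not regular.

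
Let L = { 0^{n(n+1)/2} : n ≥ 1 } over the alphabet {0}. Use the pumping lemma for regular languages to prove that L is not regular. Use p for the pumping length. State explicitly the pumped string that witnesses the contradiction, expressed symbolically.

0^{p(p+1)/2+k}

Assume L is regular; let p be its pumping constant.
Take w = 0^{p(p+1)/2} ∈ L with |w| = p(p+1)/2 ≥ p.
The pumping lemma gives a decomposition w = xyz where |xy| ≤ p and |y| ≥ 1.
Then y = 0^k for some k with 1 ≤ k ≤ p.
Pump with i = 2: xy^2z = 0^{p(p+1)/2+k}. Since 1 ≤ k ≤ p, p(p+1)/2 < p(p+1)/2+k ≤ p(p+1)/2+p < (p+1)(p+2)/2, so p(p+1)/2+k is strictly between consecutive triangular numbers. So xy^2z ∉ L.
This is a contradiction; hence L is not regular.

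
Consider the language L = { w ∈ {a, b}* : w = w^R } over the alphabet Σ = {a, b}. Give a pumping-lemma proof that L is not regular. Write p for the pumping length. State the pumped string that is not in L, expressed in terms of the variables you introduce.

Suppose for contradiction that L is regular, and let p be the pumping length.
Take w = a^p b a^p, a palindrome of length 2p+1 ≥ p.
By the pumping lemma, w = xyz with |xy| ≤ p and y is nonempty.
Since the first p symbols of w are all a's and |xy| ≤ p, y lies entirely in the leading a-block: y = a^k for some k with 1 ≤ k ≤ p.
Pump with i = 2: xy^2z = a^{p+k} b a^p. Its reverse is a^p b a^{p+k}, which differs from xy^2z since k ≥ 1. So xy^2z is not a palindrome and xy^2z ∉ L.
This contradicts the pumping lemma, so L is not regular.

a^{p+k} b a^p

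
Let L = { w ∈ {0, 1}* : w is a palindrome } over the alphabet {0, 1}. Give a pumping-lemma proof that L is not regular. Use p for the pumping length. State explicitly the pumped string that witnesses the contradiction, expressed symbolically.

Assume L is regular; let p be its pumping constant.
Take w = 0^p 1 0^p, a palindrome of length 2p+1 ≥ p.
Write w = xyz as guaranteed by the lemma, with |xy| ≤ p and |y| > 0.
Since the first p symbols of w are all 0's and |xy| ≤ p, y lies entirely in the leading 0-block: y = 0^k for some k with 1 ≤ k ≤ p.
Pump with i = 2: xy^2z = 0^{p+k} 1 0^p. Its reverse is 0^p 1 0^{p+k}, which differs from xy^2z since k ≥ 1. So xy^2z is not a palindrome and xy^2z ∉ L.
Contradiction. Therefore L is not regular.

0^{p+k} 1 0^p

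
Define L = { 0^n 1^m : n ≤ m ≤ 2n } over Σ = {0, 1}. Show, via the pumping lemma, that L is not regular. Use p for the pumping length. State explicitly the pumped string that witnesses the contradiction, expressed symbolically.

0^{p+k} 1^p

Assume L is regular; let p be its pumping constant.
Take w = 0^p 1^p ∈ L (since p ≤ p ≤ 2p), with |w| = 2p ≥ p.
By the pumping lemma, w = xyz with |xy| ≤ p and |y| ≥ 1.
Because |xy| ≤ p and w begins with p copies of 0, we have y = 0^k with 1 ≤ k ≤ p.
Pump with i = 2: xy^2z = 0^{p+k} 1^p. Now n = p+k > p = m, so the condition n ≤ m fails. Thus xy^2z ∉ L.
This contradicts the pumping lemma, so L is not regular.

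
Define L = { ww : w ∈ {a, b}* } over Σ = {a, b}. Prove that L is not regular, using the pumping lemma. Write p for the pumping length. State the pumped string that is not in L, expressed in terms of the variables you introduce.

a^{p+k} b^p a^p b^p

Assume L is regular; let p be its pumping constant.
Take w = a^p b^p a^p b^p = uu where u = a^pb^p; then w ∈ L and |w| = 4p ≥ p.
Write w = xyz as guaranteed by the lemma, with |xy| ≤ p and |y| > 0.
The first p characters of w are a's, so xy (and hence y) consists only of a's. Write y = a^k, 1 ≤ k ≤ p.
Pump with i = 2: xy^2z = a^{p+k} b^p a^p b^p, of length 4p+k. Suppose this equals vv. The string starts with a and ends with b, so v does too; thus the boundary between the two copies of v is a b→a transition. There is exactly one such transition, at position 2p+k, so |v| = 2p+k and |vv| = 4p+2k ≠ 4p+k since k ≥ 1. So xy^2z ∉ L.
This is a contradiction; hence L is not regular.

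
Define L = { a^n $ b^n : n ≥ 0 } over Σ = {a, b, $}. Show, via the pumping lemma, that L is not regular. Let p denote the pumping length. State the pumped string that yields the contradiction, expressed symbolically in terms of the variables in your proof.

Suppose for contradiction that L is regular, and let p be the pumping length.
Take w = a^p $ b^p ∈ L with |w| = 2p+1 ≥ p.
Write w = xyz as guaranteed by the lemma, with |xy| ≤ p and |y| ≥ 1.
Since the first p symbols of w are all a's and |xy| ≤ p, y lies entirely in the leading a-block: y = a^k for some k with 1 ≤ k ≤ p.
Pump with i = 2: xy^2z = a^{p+k} $ b^p, which would require p+k = p. But k ≥ 1, so xy^2z ∉ L.
Contradiction. Therefore L is not regular.

a^{p+k} $ b^p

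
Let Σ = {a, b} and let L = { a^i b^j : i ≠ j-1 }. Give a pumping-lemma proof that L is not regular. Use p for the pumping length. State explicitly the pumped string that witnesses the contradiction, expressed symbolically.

Suppose for contradiction that L is regular, and let p be the pumping length.
Choose w = a^p b^{p+p!+1}. Since p ≠ (p+p!+1)-1 = p+p!, w ∈ L; and |w| ≥ p.
By the pumping lemma, w = xyz with |xy| ≤ p and |y| > 0.
Since the first p symbols of w are all a's and |xy| ≤ p, y lies entirely in the leading a-block: y = a^k for some k with 1 ≤ k ≤ p.
Since 1 ≤ k ≤ p, k divides p!; set t = 1 + p!/k. Then xy^t z has p + (p!/k)·k = p + p! copies of a. Now the a-count is p+p! and (b-count)-1 = (p+p!+1)-1 = p+p!, so i ≠ j-1 fails. So xy^t z = a^{p+p!} b^{p+p!+1} ∉ L.
Contradiction. Therefore L is not regular.

a^{p+p!} b^{p+p!+1}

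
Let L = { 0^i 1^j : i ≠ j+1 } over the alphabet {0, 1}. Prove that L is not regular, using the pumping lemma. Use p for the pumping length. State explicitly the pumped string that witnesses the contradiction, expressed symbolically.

0^{p+p!} 1^{p+p!-1}

Assume L is regular; let p be its pumping constant.
Choose w = 0^p 1^{p+p!-1}. Since p ≠ (p+p!-1)+1 = p+p!, w ∈ L; and |w| ≥ p.
The pumping lemma gives a decomposition w = xyz where |xy| ≤ p and |y| ≥ 1.
Since the first p symbols of w are all 0's and |xy| ≤ p, y lies entirely in the leading 0-block: y = 0^k for some k with 1 ≤ k ≤ p.
Since 1 ≤ k ≤ p, k divides p!; set t = 1 + p!/k. Then xy^t z has p + (p!/k)·k = p + p! copies of 0. Now the 0-count is p+p! and (1-count)+1 = (p+p!-1)+1 = p+p!, so i ≠ j+1 fails. So xy^t z = 0^{p+p!} 1^{p+p!-1} ∉ L.
This is a contradiction; hence L is not regular.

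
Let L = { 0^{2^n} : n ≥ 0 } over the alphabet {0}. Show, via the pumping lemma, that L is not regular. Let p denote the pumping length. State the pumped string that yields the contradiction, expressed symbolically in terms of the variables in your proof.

0^{2^p+k}

Toward a contradiction, assume L is regular with pumping length p.
Take w = 0^{2^p} ∈ L with |w| = 2^p ≥ p.
Write w = xyz as guaranteed by the lemma, with |xy| ≤ p and |y| > 0.
Then y = 0^k for some k with 1 ≤ k ≤ p.
Pump with i = 2: xy^2z = 0^{2^p+k}. Since 1 ≤ k ≤ p < 2^p, we have 2^p < 2^p+k < 2^{p+1}, so 2^p+k is not a power of 2. So xy^2z ∉ L.
This contradicts the pumping lemma, so L is not regular.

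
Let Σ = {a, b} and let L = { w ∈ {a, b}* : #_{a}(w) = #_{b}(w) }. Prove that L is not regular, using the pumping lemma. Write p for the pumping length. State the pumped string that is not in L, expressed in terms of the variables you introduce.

a^{p+k} b^p

Assume L is regular; let p be its pumping constant.
Choose w = a^p b^p ∈ L with |w| = 2p ≥ p.
Write w = xyz as guaranteed by the lemma, with |xy| ≤ p and |y| ≥ 1.
Since the first p symbols of w are all a's and |xy| ≤ p, y lies entirely in the leading a-block: y = a^k for some k with 1 ≤ k ≤ p.
Pump with i = 2: xy^2z = a^{p+k} b^p has p+k occurrences of a but only p of b. Since k ≥ 1 the counts differ, so xy^2z ∉ L.
This contradicts the pumping lemma, so L is not regular.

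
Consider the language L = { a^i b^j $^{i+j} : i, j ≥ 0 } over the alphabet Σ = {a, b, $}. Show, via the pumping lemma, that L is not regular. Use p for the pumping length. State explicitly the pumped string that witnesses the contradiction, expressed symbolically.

a^{p+k} b^p $^{2p}

Assume L is regular. Let p be the pumping length given by the pumping lemma.
Take w = a^p b^p $^{2p} ∈ L (with i=j=p, i+j=2p), |w| = 4p ≥ p.
The pumping lemma gives a decomposition w = xyz where |xy| ≤ p and |y| ≥ 1.
The first p characters of w are a's, so xy (and hence y) consists only of a's. Write y = a^k, 1 ≤ k ≤ p.
Consider xy^2z = a^{p+k} b^p $^{2p}. Now the a- and b-counts sum to 2p+k, but the $-count is 2p ≠ 2p+k. So xy^2z ∉ L.
This contradicts the pumping lemma, so L is not regular.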